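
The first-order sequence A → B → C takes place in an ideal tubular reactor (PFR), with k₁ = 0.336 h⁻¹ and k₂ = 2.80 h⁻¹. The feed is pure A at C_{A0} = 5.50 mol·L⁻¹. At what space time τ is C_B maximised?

0.860 h

The intermediate peaks when r₁ = r₂, i.e. k₁e^(−k₁τ) = k₂e^(−k₂τ), giving τ_opt = ln(k₂/k₁)/(k₂−k₁).
= ln(2.80/0.336)/(2.80−0.336) = ln(8.333)/2.464 = 2.120/2.464 = 0.860 h.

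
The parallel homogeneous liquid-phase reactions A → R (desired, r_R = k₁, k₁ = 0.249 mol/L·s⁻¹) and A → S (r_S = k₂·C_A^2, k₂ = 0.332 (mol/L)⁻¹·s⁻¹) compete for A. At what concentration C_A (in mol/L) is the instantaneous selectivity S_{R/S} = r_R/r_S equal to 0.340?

1.49 mol/L

S_{R/S} = (k₁/k₂)·C_A^-2 ⇒ C_A = (S·k₂/k₁)^(-0.5).
= (0.340×0.332/0.249)^(-0.5) = (0.4533)^(-0.5) = 1.49 mol/L.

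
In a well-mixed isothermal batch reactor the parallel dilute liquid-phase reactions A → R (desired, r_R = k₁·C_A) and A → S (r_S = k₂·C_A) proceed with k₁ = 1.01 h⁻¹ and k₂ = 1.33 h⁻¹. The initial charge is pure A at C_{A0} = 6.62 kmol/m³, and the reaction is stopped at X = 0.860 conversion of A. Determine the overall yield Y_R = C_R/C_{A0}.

0.371

C_A = C_{A0}(1−X) = 0.9268 kmol/m³.
Both paths are first order in A, so the instantaneous fraction to R is constant: dC_R/d(−C_A) = k₁/(k₁+k₂) = 0.4316.
C_R = 0.4316·(C_{A0}−C_A) = 0.4316×5.693 = 2.46 kmol/m³.
Y_R = C_R/C_{A0} = 2.457/6.62 = 0.371.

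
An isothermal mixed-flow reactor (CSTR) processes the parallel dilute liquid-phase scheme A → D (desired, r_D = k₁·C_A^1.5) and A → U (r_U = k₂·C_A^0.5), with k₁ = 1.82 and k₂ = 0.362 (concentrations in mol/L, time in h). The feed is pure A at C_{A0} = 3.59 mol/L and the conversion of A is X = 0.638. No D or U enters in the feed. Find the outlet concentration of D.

1.99 mol/L

Exit C_A = C_{A0}(1−X) = 3.59×0.362 = 1.300 mol/L.
A CSTR operates uniformly at the exit composition, giving r_D = 2.696 and r_U = 0.4127 (each k·C_A^n at C_A = 1.300).
Fraction of consumed A going to D: r_D/(r_D+r_U) = 0.8673.
C_D = 0.8673·C_{A0}·X = 0.8673×3.59×0.638 = 1.99 mol/L.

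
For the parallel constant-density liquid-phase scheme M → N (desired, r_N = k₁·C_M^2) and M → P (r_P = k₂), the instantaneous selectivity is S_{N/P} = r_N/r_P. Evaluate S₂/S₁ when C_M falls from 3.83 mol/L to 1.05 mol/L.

S_{N/P} = (k₁/k₂)·C_M^2, so S₂/S₁ = (C_{M,2}/C_{M,1})^2.
= (1.05/3.83)^2 = (0.2742)^2 = 0.0752.

0.0752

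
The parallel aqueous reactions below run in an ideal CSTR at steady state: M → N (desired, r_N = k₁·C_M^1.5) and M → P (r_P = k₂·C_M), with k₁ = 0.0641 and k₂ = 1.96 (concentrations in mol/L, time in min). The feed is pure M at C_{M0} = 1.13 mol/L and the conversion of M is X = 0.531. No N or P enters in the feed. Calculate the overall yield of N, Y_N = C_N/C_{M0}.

Exit C_M = C_{M0}(1−X) = 1.13×0.469 = 0.5300 mol/L.
In a CSTR the entire volume is at exit conditions, so r_N = 0.0641×0.5300^1.5 = 0.02473 and r_P = 1.96×0.5300 = 1.039.
Fraction of consumed M going to N: r_N/(r_N+r_P) = 0.02325.
C_N = 0.02325·C_{M0}·X = 0.02325×1.13×0.531 = 0.0140 mol/L; Y_N = C_N/C_{M0} = 0.0123.

0.0123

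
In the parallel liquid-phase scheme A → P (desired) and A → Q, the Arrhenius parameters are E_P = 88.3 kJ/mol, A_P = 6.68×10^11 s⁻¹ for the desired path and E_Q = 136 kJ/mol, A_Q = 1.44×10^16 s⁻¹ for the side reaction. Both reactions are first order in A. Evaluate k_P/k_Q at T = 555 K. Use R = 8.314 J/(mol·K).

1.43

Since both paths have the same order in A, the concentration cancels and S_{P/Q} = k_P/k_Q = (A_P/A_Q)·exp[(E_Q−E_P)/(RT)].
(E_Q−E_P)/(RT) = (136−88.3)×10³/(8.314×555) = 47700/4614 = 10.34.
k_P/k_Q = (6.68×10^11/1.44×10^16)·exp(10.34) = 4.639×10^-5 × 30869 = 1.43.
Since E_P < E_Q, lowering the temperature improves selectivity toward P.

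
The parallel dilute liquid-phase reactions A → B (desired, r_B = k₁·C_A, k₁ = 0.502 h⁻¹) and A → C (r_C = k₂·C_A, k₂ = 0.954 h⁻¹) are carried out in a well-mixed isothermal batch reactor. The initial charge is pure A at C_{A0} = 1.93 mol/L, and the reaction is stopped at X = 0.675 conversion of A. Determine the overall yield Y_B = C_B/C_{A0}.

C_A = C_{A0}(1−X) = 0.6272 mol/L.
Both paths are first order in A, so the instantaneous fraction to B is constant: dC_B/d(−C_A) = k₁/(k₁+k₂) = 0.3448.
C_B = 0.3448·(C_{A0}−C_A) = 0.3448×1.303 = 0.449 mol/L.
Y_B = C_B/C_{A0} = 0.4492/1.93 = 0.233.

0.233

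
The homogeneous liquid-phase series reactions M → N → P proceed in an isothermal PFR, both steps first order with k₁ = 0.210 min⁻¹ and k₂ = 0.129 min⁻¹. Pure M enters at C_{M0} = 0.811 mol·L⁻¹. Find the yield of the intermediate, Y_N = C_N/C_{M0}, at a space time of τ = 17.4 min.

0.208

For first-order series with pure M initially, C_N(τ) = k₁C_{M0}/(k₂−k₁)·(e^(−k₁τ) − e^(−k₂τ)).
e^(−k₁τ) = e^(−0.210×17.4) = e^(−3.654) = 0.02589; e^(−k₂τ) = e^(−2.245) = 0.1060.
C_N = 0.210×0.811/(0.129−0.210) × (0.02589−0.1060) = (-2.103)×(-0.08008) = 0.1684 mol·L⁻¹.
Y_N = C_N/C_{M0} = 0.1684/0.811 = 0.208.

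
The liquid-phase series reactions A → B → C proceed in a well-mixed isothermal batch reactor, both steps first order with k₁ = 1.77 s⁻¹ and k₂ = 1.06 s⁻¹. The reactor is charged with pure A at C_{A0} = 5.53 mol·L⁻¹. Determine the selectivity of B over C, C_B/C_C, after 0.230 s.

Solving the coupled first-order balances gives C_B(t) = [k₁/(k₂−k₁)]·C_{A0}·(e^(−k₁t) − e^(−k₂t)).
e^(−k₁t) = e^(−1.77×0.230) = e^(−0.4071) = 0.6656; e^(−k₂t) = e^(−0.2438) = 0.7836.
C_B = 1.77×5.53/(1.06−1.77) × (0.6656−0.7836) = (-13.79)×(-0.1181) = 1.628 mol·L⁻¹.
C_A = C_{A0}e^(−k₁t) = 3.681 mol·L⁻¹, so C_C = C_{A0}−C_A−C_B = 0.2217 mol·L⁻¹; C_B/C_C = 7.34.

7.34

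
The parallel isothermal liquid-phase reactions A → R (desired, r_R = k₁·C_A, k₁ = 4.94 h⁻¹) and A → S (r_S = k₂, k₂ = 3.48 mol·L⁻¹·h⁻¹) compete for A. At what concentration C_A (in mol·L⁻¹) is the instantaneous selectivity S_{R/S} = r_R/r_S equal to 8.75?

6.16 mol·L⁻¹

S_{R/S} = (k₁/k₂)·C_A ⇒ C_A = S·k₂/k₁.
= 8.75×3.48/4.94 = 6.16 mol·L⁻¹.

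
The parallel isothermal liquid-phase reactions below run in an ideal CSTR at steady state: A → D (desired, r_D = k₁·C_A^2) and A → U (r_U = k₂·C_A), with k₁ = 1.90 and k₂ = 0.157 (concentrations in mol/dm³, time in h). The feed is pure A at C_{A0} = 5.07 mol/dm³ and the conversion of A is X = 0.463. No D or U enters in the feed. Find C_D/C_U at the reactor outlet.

32.9

Exit C_A = C_{A0}(1−X) = 5.07×0.537 = 2.723 mol/dm³.
Rates in a CSTR are evaluated at the outlet concentration: r_D = 1.90×2.723^2 = 14.08, r_U = 0.157×2.723 = 0.4274.
Overall selectivity = C_D/C_U = r_Dτ/(r_Uτ) = r_D/r_U = 32.9.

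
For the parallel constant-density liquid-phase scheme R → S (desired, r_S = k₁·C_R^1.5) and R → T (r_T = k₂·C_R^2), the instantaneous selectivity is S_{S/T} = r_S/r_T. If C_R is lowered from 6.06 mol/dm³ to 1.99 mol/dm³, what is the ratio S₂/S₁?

1.75

S_{S/T} = (k₁/k₂)·C_R^-0.5, so S₂/S₁ = (C_{R,2}/C_{R,1})^-0.5.
= (1.99/6.06)^(-0.5) = (0.3284)^(-0.5) = 1.75.
Selectivity toward S rises as C_R falls — low-concentration operation is favoured.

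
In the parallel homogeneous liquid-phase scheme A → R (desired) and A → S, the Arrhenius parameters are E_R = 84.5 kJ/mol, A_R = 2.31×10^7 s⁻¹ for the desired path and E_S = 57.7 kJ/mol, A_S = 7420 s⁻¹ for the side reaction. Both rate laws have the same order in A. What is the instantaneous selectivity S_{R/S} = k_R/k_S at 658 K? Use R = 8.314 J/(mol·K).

23.2

With equal orders, S_{R/S} = k_R/k_S = (A_R/A_S)·exp[(E_S−E_R)/(RT)].
(E_S−E_R)/(RT) = (57.7−84.5)×10³/(8.314×658) = -26800/5471 = -4.899.
k_R/k_S = (2.31×10^7/7420)·exp(-4.899) = 3113 × 0.007455 = 23.2.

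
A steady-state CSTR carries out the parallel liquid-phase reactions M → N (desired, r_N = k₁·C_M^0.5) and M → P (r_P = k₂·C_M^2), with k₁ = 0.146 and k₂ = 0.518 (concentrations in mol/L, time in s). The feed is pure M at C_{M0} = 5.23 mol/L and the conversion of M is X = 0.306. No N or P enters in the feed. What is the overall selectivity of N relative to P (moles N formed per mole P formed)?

Exit C_M = C_{M0}(1−X) = 5.23×0.694 = 3.630 mol/L.
In a CSTR the entire volume is at exit conditions, so r_N = 0.146×3.630^0.5 = 0.2782 and r_P = 0.518×3.630^2 = 6.824.
Overall selectivity = C_N/C_P = r_Nτ/(r_Pτ) = r_N/r_P = 0.0408.

0.0408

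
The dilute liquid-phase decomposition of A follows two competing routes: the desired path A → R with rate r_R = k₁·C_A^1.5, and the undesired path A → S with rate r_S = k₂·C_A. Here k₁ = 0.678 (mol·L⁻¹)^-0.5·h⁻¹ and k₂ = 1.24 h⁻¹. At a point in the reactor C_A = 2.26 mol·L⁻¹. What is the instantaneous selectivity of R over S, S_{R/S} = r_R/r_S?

0.822

S_{R/S} = r_R/r_S = (k₁·C_A^1.5)/(k₂·C_A) = (k₁/k₂)·C_A^0.5.
= (0.678×2.260^1.5) / (1.24×2.260) = 2.304/2.802 = 0.822.
Since the desired path is higher order in A, keeping C_A high (PFR or concentrated feed) favours R.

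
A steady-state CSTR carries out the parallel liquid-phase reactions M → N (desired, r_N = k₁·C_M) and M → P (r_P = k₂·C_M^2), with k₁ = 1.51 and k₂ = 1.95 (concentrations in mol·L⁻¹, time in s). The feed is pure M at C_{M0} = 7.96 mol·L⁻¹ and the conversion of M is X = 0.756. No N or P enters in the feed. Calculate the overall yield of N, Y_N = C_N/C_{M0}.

0.215

Exit C_M = C_{M0}(1−X) = 7.96×0.244 = 1.942 mol·L⁻¹.
A CSTR operates uniformly at the exit composition, giving r_N = 2.933 and r_P = 7.356 (each k·C_M^n at C_M = 1.942).
Fraction of consumed M going to N: r_N/(r_N+r_P) = 0.2850.
C_N = 0.2850·C_{M0}·X = 0.2850×7.96×0.756 = 1.72 mol·L⁻¹; Y_N = C_N/C_{M0} = 0.215.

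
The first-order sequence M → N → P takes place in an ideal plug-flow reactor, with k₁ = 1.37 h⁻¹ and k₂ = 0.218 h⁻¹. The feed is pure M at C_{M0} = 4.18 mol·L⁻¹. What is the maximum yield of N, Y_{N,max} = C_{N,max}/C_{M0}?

0.706

Evaluating C_N at τ_opt = ln(k₂/k₁)/(k₂−k₁) gives C_{N,max}/C_{M0} = (k₁/k₂)^[k₂/(k₂−k₁)].
= (1.37/0.218)^(0.218/(0.218−1.37)) = (6.284)^(-0.1892) = 0.7062.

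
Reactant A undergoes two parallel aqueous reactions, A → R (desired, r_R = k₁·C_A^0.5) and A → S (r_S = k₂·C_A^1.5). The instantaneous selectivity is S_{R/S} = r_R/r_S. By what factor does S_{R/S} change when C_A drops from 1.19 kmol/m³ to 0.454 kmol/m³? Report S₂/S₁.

S_{R/S} = (k₁/k₂)·C_A⁻¹, so S₂/S₁ = (C_{A,2}/C_{A,1})⁻¹.
= 1.19/0.454 = 2.62.

2.62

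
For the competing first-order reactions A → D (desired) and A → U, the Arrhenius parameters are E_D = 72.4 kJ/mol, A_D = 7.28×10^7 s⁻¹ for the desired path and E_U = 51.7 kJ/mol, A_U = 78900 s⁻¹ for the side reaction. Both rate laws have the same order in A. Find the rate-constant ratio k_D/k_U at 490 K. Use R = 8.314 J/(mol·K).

Since both paths have the same order in A, the concentration cancels and S_{D/U} = k_D/k_U = (A_D/A_U)·exp[(E_U−E_D)/(RT)].
(E_U−E_D)/(RT) = (51.7−72.4)×10³/(8.314×490) = -20700/4074 = -5.081.
k_D/k_U = (7.28×10^7/78900)·exp(-5.081) = 922.7 × 0.006213 = 5.73.
Since E_D > E_U, raising the temperature improves selectivity toward D.

5.73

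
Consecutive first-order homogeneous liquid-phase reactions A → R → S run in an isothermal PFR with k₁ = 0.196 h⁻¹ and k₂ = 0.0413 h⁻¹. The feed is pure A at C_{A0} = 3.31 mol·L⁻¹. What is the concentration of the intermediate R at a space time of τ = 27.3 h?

1.34 mol·L⁻¹

The intermediate concentration in a first-order A→B→C sequence is C_R = k₁C_{A0}(e^(−k₁τ) − e^(−k₂τ))/(k₂−k₁).
e^(−k₁τ) = e^(−0.196×27.3) = e^(−5.351) = 0.004744; e^(−k₂τ) = e^(−1.127) = 0.3238.
C_R = 0.196×3.31/(0.0413−0.196) × (0.004744−0.3238) = (-4.194)×(-0.3191) = 1.338 mol·L⁻¹.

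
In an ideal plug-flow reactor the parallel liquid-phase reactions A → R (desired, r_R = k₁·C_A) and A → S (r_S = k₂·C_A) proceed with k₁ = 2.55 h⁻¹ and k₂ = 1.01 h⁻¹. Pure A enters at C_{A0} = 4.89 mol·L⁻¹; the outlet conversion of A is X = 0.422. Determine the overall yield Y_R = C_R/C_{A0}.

0.302

C_A = C_{A0}(1−X) = 2.826 mol·L⁻¹.
Both paths are first order in A, so the instantaneous fraction to R is constant: dC_R/d(−C_A) = k₁/(k₁+k₂) = 0.7163.
C_R = 0.7163·(C_{A0}−C_A) = 0.7163×2.064 = 1.48 mol·L⁻¹.
Y_R = C_R/C_{A0} = 1.478/4.89 = 0.302.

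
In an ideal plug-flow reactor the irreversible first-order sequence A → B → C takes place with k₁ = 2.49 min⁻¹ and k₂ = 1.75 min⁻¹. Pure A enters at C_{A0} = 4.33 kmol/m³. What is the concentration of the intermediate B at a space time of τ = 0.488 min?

Solving the coupled first-order balances gives C_B(τ) = [k₁/(k₂−k₁)]·C_{A0}·(e^(−k₁τ) − e^(−k₂τ)).
e^(−k₁τ) = e^(−2.49×0.488) = e^(−1.215) = 0.2967; e^(−k₂τ) = e^(−0.8540) = 0.4257.
C_B = 2.49×4.33/(1.75−2.49) × (0.2967−0.4257) = (-14.57)×(-0.1290) = 1.880 kmol/m³.

1.88 kmol/m³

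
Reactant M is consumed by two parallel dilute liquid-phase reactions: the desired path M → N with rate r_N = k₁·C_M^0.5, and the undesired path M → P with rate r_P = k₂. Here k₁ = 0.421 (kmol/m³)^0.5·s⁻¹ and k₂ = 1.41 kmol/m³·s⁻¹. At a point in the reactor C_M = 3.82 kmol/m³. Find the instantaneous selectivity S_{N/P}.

0.584

S_{N/P} = r_N/r_P = (k₁·C_M^0.5)/(k₂) = (k₁/k₂)·C_M^0.5.
= (0.421×3.820^0.5) / (1.41) = 0.8228/1.410 = 0.584.
Since the desired path is higher order in M, keeping C_M high (PFR or concentrated feed) favours N.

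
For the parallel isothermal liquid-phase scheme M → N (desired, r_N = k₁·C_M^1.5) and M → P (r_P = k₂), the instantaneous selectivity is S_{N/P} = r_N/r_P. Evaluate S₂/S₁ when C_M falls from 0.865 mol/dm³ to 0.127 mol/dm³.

S_{N/P} = (k₁/k₂)·C_M^1.5, so S₂/S₁ = (C_{M,2}/C_{M,1})^1.5.
= (0.127/0.865)^1.5 = (0.1468)^1.5 = 0.0563.
Selectivity toward N falls as C_M falls — high-concentration operation is favoured.

0.0563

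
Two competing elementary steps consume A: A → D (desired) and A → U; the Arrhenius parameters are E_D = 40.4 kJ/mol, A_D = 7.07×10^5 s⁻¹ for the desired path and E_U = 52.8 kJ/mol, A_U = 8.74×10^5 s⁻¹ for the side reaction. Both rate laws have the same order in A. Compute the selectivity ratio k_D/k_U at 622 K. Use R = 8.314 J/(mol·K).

8.90

With equal orders, S_{D/U} = k_D/k_U = (A_D/A_U)·exp[(E_U−E_D)/(RT)].
(E_U−E_D)/(RT) = (52.8−40.4)×10³/(8.314×622) = 12400/5171 = 2.398.
k_D/k_U = (7.07×10^5/8.74×10^5)·exp(2.398) = 0.8089 × 11.00 = 8.90.
Since E_D < E_U, lowering the temperature improves selectivity toward D.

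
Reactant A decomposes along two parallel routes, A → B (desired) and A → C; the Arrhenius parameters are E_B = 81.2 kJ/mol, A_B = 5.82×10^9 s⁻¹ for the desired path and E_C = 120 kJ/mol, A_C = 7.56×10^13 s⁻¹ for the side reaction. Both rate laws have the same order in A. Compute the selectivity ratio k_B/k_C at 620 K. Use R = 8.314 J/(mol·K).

With equal orders, S_{B/C} = k_B/k_C = (A_B/A_C)·exp[(E_C−E_B)/(RT)].
(E_C−E_B)/(RT) = (120−81.2)×10³/(8.314×620) = 38800/5155 = 7.527.
k_B/k_C = (5.82×10^9/7.56×10^13)·exp(7.527) = 7.698×10^-5 × 1858 = 0.143.

0.143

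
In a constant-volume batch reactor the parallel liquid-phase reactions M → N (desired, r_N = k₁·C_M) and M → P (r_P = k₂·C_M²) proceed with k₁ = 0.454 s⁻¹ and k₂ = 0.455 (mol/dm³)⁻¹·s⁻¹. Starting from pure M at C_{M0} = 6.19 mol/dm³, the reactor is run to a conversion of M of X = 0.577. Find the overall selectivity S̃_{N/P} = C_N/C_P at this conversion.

0.237

C_M = C_{M0}(1−X) = 2.618 mol/dm³.
Along a PFR/batch, dC_N/dC_M = −r_N/(r_N+r_P) = −k₁/(k₁+k₂·C_M).
Integrating from C_{M0} to C_M: C_N = (0.454/0.455)·ln[(0.454+0.455·6.19)/(0.454+0.455·2.62)] = 0.9978·ln(3.270/1.645) = 0.6855 mol/dm³.
C_P = (C_{M0}−C_M)−C_N = 2.886 mol/dm³; S̃_{N/P} = 0.6855/2.886 = 0.237.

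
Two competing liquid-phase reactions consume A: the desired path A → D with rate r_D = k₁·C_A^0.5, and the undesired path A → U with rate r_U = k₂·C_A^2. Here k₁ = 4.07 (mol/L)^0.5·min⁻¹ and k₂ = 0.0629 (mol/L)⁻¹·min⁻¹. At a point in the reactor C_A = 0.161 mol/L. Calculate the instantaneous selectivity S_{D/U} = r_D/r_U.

1002

S_{D/U} = r_D/r_U = (k₁·C_A^0.5)/(k₂·C_A^2) = (k₁/k₂)·C_A^-1.5.
= (4.07×0.1610^0.5) / (0.0629×0.1610^2) = 1.633/0.001630 = 1002.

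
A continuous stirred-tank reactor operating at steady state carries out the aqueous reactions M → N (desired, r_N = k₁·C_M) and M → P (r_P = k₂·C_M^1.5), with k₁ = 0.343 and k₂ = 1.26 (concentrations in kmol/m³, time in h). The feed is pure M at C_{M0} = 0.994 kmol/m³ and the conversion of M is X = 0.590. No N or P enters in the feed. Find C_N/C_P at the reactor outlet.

0.426

Exit C_M = C_{M0}(1−X) = 0.994×0.410 = 0.4075 kmol/m³.
A CSTR operates uniformly at the exit composition, giving r_N = 0.1398 and r_P = 0.3278 (each k·C_M^n at C_M = 0.4075).
Overall selectivity = C_N/C_P = r_Nτ/(r_Pτ) = r_N/r_P = 0.426.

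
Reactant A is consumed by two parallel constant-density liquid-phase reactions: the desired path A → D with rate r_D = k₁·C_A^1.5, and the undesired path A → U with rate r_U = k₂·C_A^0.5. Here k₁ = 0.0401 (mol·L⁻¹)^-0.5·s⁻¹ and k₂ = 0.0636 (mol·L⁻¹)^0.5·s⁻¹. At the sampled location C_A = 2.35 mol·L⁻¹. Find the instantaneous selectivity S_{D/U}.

S_{D/U} = r_D/r_U = (k₁·C_A^1.5)/(k₂·C_A^0.5) = (k₁/k₂)·C_A.
= (0.0401×2.350^1.5) / (0.0636×2.350^0.5) = 0.1445/0.09750 = 1.48.

1.48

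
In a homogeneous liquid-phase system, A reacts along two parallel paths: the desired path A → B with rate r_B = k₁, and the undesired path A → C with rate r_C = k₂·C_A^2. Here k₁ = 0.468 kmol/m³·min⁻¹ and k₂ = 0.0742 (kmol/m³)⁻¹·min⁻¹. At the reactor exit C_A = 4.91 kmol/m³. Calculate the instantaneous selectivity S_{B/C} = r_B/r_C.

0.262

S_{B/C} = r_B/r_C = (k₁)/(k₂·C_A^2) = (k₁/k₂)·C_A^-2.
= (0.468) / (0.0742×4.910^2) = 0.4680/1.789 = 0.262.
The undesired path is higher order in A, so low C_A (CSTR or dilute feed) favours B.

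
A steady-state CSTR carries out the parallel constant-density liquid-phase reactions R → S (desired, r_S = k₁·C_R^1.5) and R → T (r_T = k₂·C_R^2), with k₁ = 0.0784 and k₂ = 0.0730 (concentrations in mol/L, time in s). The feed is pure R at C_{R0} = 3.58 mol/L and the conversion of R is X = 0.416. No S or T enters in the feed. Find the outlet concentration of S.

0.635 mol/L

Exit C_R = C_{R0}(1−X) = 3.58×0.584 = 2.091 mol/L.
A CSTR operates uniformly at the exit composition, giving r_S = 0.2370 and r_T = 0.3191 (each k·C_R^n at C_R = 2.091).
Fraction of consumed R going to S: r_S/(r_S+r_T) = 0.4262.
C_S = 0.4262·C_{R0}·X = 0.4262×3.58×0.416 = 0.635 mol/L.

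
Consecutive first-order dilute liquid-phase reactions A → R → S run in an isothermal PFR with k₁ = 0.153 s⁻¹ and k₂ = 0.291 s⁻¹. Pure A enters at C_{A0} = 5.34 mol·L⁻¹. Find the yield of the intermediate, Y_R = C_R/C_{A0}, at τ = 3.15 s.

For first-order series with pure A initially, C_R(τ) = k₁C_{A0}/(k₂−k₁)·(e^(−k₁τ) − e^(−k₂τ)).
e^(−k₁τ) = e^(−0.153×3.15) = e^(−0.4819) = 0.6176; e^(−k₂τ) = e^(−0.9166) = 0.3999.
C_R = 0.153×5.34/(0.291−0.153) × (0.6176−0.3999) = 5.920×0.2177 = 1.289 mol·L⁻¹.
Y_R = C_R/C_{A0} = 1.289/5.34 = 0.241.

0.241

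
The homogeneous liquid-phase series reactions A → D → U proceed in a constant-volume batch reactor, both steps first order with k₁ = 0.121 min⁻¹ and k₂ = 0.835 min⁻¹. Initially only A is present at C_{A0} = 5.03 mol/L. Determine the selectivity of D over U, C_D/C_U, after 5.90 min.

0.191

For first-order series with pure A initially, C_D(t) = k₁C_{A0}/(k₂−k₁)·(e^(−k₁t) − e^(−k₂t)).
e^(−k₁t) = e^(−0.121×5.90) = e^(−0.7139) = 0.4897; e^(−k₂t) = e^(−4.926) = 0.007252.
C_D = 0.121×5.03/(0.835−0.121) × (0.4897−0.007252) = 0.8524×0.4825 = 0.4113 mol/L.
C_A = C_{A0}e^(−k₁t) = 2.463 mol/L, so C_U = C_{A0}−C_A−C_D = 2.155 mol/L; C_D/C_U = 0.191.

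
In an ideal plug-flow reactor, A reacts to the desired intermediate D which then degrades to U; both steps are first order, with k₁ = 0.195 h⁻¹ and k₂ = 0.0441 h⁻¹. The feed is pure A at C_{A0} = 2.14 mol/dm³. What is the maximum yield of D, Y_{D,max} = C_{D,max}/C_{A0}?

0.648

At the optimum, C_{D,max}/C_{A0} = (k₁/k₂)^[k₂/(k₂−k₁)].
= (0.195/0.0441)^(0.0441/(0.0441−0.195)) = (4.422)^(-0.2922) = 0.6476.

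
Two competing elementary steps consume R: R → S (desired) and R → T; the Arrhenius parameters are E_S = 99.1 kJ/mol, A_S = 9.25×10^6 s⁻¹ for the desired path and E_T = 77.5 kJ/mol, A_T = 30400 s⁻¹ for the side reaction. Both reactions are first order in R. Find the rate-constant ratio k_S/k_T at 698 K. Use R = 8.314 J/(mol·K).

7.36

k_S/k_T = (A_S/A_T)·exp[−(E_S−E_T)/(RT)] = (A_S/A_T)·exp[(E_T−E_S)/(RT)].
(E_T−E_S)/(RT) = (77.5−99.1)×10³/(8.314×698) = -21600/5803 = -3.722.
k_S/k_T = (9.25×10^6/30400)·exp(-3.722) = 304.3 × 0.02418 = 7.36.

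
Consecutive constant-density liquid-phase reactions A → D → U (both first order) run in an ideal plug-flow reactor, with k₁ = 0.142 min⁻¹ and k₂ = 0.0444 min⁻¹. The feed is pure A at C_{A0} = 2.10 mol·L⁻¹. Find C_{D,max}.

1.24 mol·L⁻¹

For a first-order series the maximum intermediate yield is C_{D,max}/C_{A0} = (k₁/k₂)^[k₂/(k₂−k₁)].
= (0.142/0.0444)^(0.0444/(0.0444−0.142)) = (3.198)^(-0.4549) = 0.5893.
C_{D,max} = 0.5893×2.10 = 1.24 mol·L⁻¹.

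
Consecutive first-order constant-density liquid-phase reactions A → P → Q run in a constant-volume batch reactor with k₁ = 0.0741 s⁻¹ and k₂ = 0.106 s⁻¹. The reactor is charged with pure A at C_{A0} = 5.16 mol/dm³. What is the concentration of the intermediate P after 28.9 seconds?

For first-order series with pure A initially, C_P(t) = k₁C_{A0}/(k₂−k₁)·(e^(−k₁t) − e^(−k₂t)).
e^(−k₁t) = e^(−0.0741×28.9) = e^(−2.141) = 0.1175; e^(−k₂t) = e^(−3.063) = 0.04673.
C_P = 0.0741×5.16/(0.106−0.0741) × (0.1175−0.04673) = 11.99×0.07075 = 0.8480 mol/dm³.

0.848 mol/dm³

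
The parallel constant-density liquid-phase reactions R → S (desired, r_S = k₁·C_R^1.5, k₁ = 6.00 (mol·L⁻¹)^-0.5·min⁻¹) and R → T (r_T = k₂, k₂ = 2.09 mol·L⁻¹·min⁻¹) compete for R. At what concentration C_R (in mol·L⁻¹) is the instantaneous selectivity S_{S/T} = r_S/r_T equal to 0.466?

0.298 mol·L⁻¹

S_{S/T} = (k₁/k₂)·C_R^1.5 ⇒ C_R = (S·k₂/k₁)^(1/1.5).
= (0.466×2.09/6.00)^(0.6667) = (0.1623)^(0.6667) = 0.298 mol·L⁻¹.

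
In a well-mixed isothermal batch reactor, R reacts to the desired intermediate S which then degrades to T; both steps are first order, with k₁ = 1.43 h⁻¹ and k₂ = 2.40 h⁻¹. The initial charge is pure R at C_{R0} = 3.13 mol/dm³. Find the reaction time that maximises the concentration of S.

0.534 h

The intermediate peaks when r₁ = r₂, i.e. k₁e^(−k₁t) = k₂e^(−k₂t), giving t_opt = ln(k₂/k₁)/(k₂−k₁).
= ln(2.40/1.43)/(2.40−1.43) = ln(1.678)/0.9700 = 0.5178/0.9700 = 0.534 h.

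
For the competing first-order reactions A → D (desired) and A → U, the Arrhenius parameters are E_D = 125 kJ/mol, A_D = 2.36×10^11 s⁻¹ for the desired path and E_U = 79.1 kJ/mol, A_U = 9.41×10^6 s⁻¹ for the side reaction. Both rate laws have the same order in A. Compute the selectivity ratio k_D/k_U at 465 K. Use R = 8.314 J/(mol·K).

0.175

k_D/k_U = (A_D/A_U)·exp[−(E_D−E_U)/(RT)] = (A_D/A_U)·exp[(E_U−E_D)/(RT)].
(E_U−E_D)/(RT) = (79.1−125)×10³/(8.314×465) = -45900/3866 = -11.87.
k_D/k_U = (2.36×10^11/9.41×10^6)·exp(-11.87) = 25080 × 6.978×10^-6 = 0.175.
Since E_D > E_U, raising the temperature improves selectivity toward D.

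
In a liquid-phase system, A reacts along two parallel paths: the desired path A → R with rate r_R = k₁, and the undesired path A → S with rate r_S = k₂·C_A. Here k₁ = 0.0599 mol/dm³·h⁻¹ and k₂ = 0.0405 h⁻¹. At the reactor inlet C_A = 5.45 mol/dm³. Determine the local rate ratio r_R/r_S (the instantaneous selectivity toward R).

0.271

S_{R/S} = r_R/r_S = (k₁)/(k₂·C_A) = (k₁/k₂)·C_A⁻¹.
= (0.0599) / (0.0405×5.450) = 0.05990/0.2207 = 0.271.
The undesired path is higher order in A, so low C_A (CSTR or dilute feed) favours R.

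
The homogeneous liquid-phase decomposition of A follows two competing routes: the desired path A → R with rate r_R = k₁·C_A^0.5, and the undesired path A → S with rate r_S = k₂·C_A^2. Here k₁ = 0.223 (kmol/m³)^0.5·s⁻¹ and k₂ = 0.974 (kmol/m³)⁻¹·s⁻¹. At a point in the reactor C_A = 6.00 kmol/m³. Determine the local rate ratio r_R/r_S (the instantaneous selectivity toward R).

0.0156

S_{R/S} = r_R/r_S = (k₁·C_A^0.5)/(k₂·C_A^2) = (k₁/k₂)·C_A^-1.5.
= (0.223×6.000^0.5) / (0.974×6.000^2) = 0.5462/35.06 = 0.0156.
The undesired path is higher order in A, so low C_A (CSTR or dilute feed) favours R.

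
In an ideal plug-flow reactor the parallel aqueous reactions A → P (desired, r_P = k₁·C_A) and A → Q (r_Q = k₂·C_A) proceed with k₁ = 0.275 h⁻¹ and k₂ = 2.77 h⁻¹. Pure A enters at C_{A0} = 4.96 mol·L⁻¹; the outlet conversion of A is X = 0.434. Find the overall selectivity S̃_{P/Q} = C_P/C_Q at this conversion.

C_A = C_{A0}(1−X) = 2.807 mol·L⁻¹.
Both paths are first order in A, so the instantaneous fraction to P is constant: dC_P/d(−C_A) = k₁/(k₁+k₂) = 0.09031.
C_P = 0.09031·(C_{A0}−C_A) = 0.09031×2.153 = 0.194 mol·L⁻¹.
C_Q = (C_{A0}−C_A)−C_P = 1.958 mol·L⁻¹; S̃_{P/Q} = 0.1944/1.958 = 0.0993.

0.0993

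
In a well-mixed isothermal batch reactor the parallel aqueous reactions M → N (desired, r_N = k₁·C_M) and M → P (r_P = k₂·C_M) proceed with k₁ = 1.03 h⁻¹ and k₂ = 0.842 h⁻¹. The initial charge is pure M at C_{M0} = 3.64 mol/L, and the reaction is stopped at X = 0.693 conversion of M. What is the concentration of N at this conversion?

1.39 mol/L

C_M = C_{M0}(1−X) = 1.117 mol/L.
Both paths are first order in M, so the instantaneous fraction to N is constant: dC_N/d(−C_M) = k₁/(k₁+k₂) = 0.5502.
C_N = 0.5502·(C_{M0}−C_M) = 0.5502×2.523 = 1.39 mol/L.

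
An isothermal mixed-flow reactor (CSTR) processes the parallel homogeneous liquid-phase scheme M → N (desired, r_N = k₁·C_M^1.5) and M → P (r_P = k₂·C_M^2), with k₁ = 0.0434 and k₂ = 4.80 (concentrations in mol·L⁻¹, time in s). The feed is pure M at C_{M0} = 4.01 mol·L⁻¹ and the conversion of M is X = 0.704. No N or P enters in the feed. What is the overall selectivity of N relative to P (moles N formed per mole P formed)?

Exit C_M = C_{M0}(1−X) = 4.01×0.296 = 1.187 mol·L⁻¹.
Rates in a CSTR are evaluated at the outlet concentration: r_N = 0.0434×1.187^1.5 = 0.05612, r_P = 4.80×1.187^2 = 6.763.
Overall selectivity = C_N/C_P = r_Nτ/(r_Pτ) = r_N/r_P = 0.00830.

0.00830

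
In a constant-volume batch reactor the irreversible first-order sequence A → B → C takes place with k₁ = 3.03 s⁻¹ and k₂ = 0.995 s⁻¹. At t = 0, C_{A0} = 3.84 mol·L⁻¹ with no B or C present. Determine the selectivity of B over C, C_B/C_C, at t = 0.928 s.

1.15

Solving the coupled first-order balances gives C_B(t) = [k₁/(k₂−k₁)]·C_{A0}·(e^(−k₁t) − e^(−k₂t)).
e^(−k₁t) = e^(−3.03×0.928) = e^(−2.812) = 0.06009; e^(−k₂t) = e^(−0.9234) = 0.3972.
C_B = 3.03×3.84/(0.995−3.03) × (0.06009−0.3972) = (-5.718)×(-0.3371) = 1.927 mol·L⁻¹.
C_A = C_{A0}e^(−k₁t) = 0.2308 mol·L⁻¹, so C_C = C_{A0}−C_A−C_B = 1.682 mol·L⁻¹; C_B/C_C = 1.15.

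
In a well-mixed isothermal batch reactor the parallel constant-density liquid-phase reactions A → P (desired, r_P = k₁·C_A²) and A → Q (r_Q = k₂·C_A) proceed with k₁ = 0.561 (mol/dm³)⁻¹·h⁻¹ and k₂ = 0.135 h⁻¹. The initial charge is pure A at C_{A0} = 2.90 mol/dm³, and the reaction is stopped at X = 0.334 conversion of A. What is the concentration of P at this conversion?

0.880 mol/dm³

C_A = C_{A0}(1−X) = 1.931 mol/dm³.
Along a PFR/batch, dC_Q/dC_A = −r_Q/(r_P+r_Q) = −k₂/(k₂+k₁·C_A).
Integrating from C_{A0} to C_A: C_Q = (0.135/0.561)·ln[(0.135+0.561·2.90)/(0.135+0.561·1.93)] = 0.2406·ln(1.762/1.219) = 0.08874 mol/dm³.
Then C_P = (C_{A0}−C_A) − C_Q = 0.9686 − 0.08874 = 0.8799 mol/dm³.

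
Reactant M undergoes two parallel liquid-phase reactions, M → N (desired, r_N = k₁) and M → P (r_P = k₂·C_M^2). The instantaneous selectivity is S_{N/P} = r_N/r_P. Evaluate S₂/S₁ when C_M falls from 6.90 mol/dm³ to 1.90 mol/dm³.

13.2

S_{N/P} = (k₁/k₂)·C_M^-2, so S₂/S₁ = (C_{M,2}/C_{M,1})^-2.
= (1.90/6.90)^(-2) = (0.2754)^(-2) = 13.2.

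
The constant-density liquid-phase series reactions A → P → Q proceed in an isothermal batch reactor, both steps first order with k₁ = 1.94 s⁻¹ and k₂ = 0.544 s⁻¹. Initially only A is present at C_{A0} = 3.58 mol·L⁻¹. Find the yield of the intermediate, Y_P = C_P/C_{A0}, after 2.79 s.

The intermediate concentration in a first-order A→B→C sequence is C_P = k₁C_{A0}(e^(−k₁t) − e^(−k₂t))/(k₂−k₁).
e^(−k₁t) = e^(−1.94×2.79) = e^(−5.413) = 0.004460; e^(−k₂t) = e^(−1.518) = 0.2192.
C_P = 1.94×3.58/(0.544−1.94) × (0.004460−0.2192) = (-4.975)×(-0.2147) = 1.068 mol·L⁻¹.
Y_P = C_P/C_{A0} = 1.068/3.58 = 0.298.

0.298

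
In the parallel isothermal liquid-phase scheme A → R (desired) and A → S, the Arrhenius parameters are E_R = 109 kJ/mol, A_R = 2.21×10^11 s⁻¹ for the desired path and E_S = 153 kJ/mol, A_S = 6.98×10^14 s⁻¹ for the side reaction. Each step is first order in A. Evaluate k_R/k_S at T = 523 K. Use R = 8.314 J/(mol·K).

Since both paths have the same order in A, the concentration cancels and S_{R/S} = k_R/k_S = (A_R/A_S)·exp[(E_S−E_R)/(RT)].
(E_S−E_R)/(RT) = (153−109)×10³/(8.314×523) = 44000/4348 = 10.12.
k_R/k_S = (2.21×10^11/6.98×10^14)·exp(10.12) = 3.166×10^-4 × 24812 = 7.86.
Since E_R < E_S, lowering the temperature improves selectivity toward R.

7.86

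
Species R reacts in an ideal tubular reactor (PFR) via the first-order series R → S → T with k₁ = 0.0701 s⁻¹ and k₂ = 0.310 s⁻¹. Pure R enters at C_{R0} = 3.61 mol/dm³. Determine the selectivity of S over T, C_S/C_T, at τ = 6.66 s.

The intermediate concentration in a first-order A→B→C sequence is C_S = k₁C_{R0}(e^(−k₁τ) − e^(−k₂τ))/(k₂−k₁).
e^(−k₁τ) = e^(−0.0701×6.66) = e^(−0.4669) = 0.6270; e^(−k₂τ) = e^(−2.065) = 0.1269.
C_S = 0.0701×3.61/(0.310−0.0701) × (0.6270−0.1269) = 1.055×0.5001 = 0.5275 mol/dm³.
C_R = C_{R0}e^(−k₁τ) = 2.263 mol/dm³, so C_T = C_{R0}−C_R−C_S = 0.8191 mol/dm³; C_S/C_T = 0.644.

0.644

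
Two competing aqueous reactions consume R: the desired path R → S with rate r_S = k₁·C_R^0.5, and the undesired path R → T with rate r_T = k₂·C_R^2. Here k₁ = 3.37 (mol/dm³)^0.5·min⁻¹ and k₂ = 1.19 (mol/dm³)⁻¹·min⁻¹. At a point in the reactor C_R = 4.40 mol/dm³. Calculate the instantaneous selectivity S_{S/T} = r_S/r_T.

S_{S/T} = r_S/r_T = (k₁·C_R^0.5)/(k₂·C_R^2) = (k₁/k₂)·C_R^-1.5.
= (3.37×4.400^0.5) / (1.19×4.400^2) = 7.069/23.04 = 0.307.
The undesired path is higher order in R, so low C_R (CSTR or dilute feed) favours S.

0.307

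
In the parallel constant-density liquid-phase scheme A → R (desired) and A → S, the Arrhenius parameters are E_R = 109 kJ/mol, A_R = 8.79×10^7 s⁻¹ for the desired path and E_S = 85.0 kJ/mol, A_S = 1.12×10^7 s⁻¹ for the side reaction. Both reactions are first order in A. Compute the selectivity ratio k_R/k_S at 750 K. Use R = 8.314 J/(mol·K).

0.167

Since both paths have the same order in A, the concentration cancels and S_{R/S} = k_R/k_S = (A_R/A_S)·exp[(E_S−E_R)/(RT)].
(E_S−E_R)/(RT) = (85.0−109)×10³/(8.314×750) = -24000/6236 = -3.849.
k_R/k_S = (8.79×10^7/1.12×10^7)·exp(-3.849) = 7.848 × 0.02130 = 0.167.
Since E_R > E_S, raising the temperature improves selectivity toward R.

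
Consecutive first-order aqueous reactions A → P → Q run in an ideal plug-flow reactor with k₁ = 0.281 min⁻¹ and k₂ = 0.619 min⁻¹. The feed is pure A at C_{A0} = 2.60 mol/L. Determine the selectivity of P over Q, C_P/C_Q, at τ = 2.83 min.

For first-order series with pure A initially, C_P(τ) = k₁C_{A0}/(k₂−k₁)·(e^(−k₁τ) − e^(−k₂τ)).
e^(−k₁τ) = e^(−0.281×2.83) = e^(−0.7952) = 0.4515; e^(−k₂τ) = e^(−1.752) = 0.1735.
C_P = 0.281×2.60/(0.619−0.281) × (0.4515−0.1735) = 2.162×0.2780 = 0.6009 mol/L.
C_A = C_{A0}e^(−k₁τ) = 1.174 mol/L, so C_Q = C_{A0}−C_A−C_P = 0.8252 mol/L; C_P/C_Q = 0.728.

0.728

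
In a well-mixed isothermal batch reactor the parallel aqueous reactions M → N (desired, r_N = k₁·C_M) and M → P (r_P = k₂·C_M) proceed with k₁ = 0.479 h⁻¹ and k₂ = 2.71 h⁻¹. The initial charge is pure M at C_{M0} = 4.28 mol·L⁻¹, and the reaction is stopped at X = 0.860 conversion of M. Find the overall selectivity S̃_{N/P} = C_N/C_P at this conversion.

0.177

C_M = C_{M0}(1−X) = 0.5992 mol·L⁻¹.
Both paths are first order in M, so the instantaneous fraction to N is constant: dC_N/d(−C_M) = k₁/(k₁+k₂) = 0.1502.
C_N = 0.1502·(C_{M0}−C_M) = 0.1502×3.681 = 0.553 mol·L⁻¹.
C_P = (C_{M0}−C_M)−C_N = 3.128 mol·L⁻¹; S̃_{N/P} = 0.5529/3.128 = 0.177.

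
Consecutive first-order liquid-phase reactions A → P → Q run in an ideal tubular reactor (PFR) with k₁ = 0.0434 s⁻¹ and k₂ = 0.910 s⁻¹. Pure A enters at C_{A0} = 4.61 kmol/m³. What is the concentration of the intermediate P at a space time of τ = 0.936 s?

The intermediate concentration in a first-order A→B→C sequence is C_P = k₁C_{A0}(e^(−k₁τ) − e^(−k₂τ))/(k₂−k₁).
e^(−k₁τ) = e^(−0.0434×0.936) = e^(−0.04062) = 0.9602; e^(−k₂τ) = e^(−0.8518) = 0.4267.
C_P = 0.0434×4.61/(0.910−0.0434) × (0.9602−0.4267) = 0.2309×0.5335 = 0.1232 kmol/m³.

0.123 kmol/m³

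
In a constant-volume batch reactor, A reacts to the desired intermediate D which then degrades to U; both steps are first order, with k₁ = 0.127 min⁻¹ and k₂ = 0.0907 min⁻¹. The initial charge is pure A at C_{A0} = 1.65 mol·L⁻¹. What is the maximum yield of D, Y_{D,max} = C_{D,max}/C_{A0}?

For a first-order series the maximum intermediate yield is C_{D,max}/C_{A0} = (k₁/k₂)^[k₂/(k₂−k₁)].
= (0.127/0.0907)^(0.0907/(0.0907−0.127)) = (1.400)^(-2.499) = 0.4312.

0.431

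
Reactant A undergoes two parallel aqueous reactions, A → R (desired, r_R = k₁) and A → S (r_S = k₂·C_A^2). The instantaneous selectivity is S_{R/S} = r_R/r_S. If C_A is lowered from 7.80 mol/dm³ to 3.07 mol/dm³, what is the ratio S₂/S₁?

6.46

S_{R/S} = (k₁/k₂)·C_A^-2, so S₂/S₁ = (C_{A,2}/C_{A,1})^-2.
= (3.07/7.80)^(-2) = (0.3936)^(-2) = 6.46.
Selectivity toward R rises as C_A falls — low-concentration operation is favoured.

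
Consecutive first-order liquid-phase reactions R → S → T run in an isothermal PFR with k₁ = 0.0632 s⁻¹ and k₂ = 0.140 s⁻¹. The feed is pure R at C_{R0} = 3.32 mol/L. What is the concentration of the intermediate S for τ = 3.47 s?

The intermediate concentration in a first-order A→B→C sequence is C_S = k₁C_{R0}(e^(−k₁τ) − e^(−k₂τ))/(k₂−k₁).
e^(−k₁τ) = e^(−0.0632×3.47) = e^(−0.2193) = 0.8031; e^(−k₂τ) = e^(−0.4858) = 0.6152.
C_S = 0.0632×3.32/(0.140−0.0632) × (0.8031−0.6152) = 2.732×0.1879 = 0.5133 mol/L.

0.513 mol/L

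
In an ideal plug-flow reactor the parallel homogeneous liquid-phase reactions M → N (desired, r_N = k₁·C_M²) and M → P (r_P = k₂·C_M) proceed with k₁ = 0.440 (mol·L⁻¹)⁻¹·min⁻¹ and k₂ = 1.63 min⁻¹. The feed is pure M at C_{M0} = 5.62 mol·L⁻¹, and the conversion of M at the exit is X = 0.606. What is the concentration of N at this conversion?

1.72 mol·L⁻¹

C_M = C_{M0}(1−X) = 2.214 mol·L⁻¹.
Along a PFR/batch, dC_P/dC_M = −r_P/(r_N+r_P) = −k₂/(k₂+k₁·C_M).
Integrating from C_{M0} to C_M: C_P = (1.63/0.440)·ln[(1.63+0.440·5.62)/(1.63+0.440·2.21)] = 3.705·ln(4.103/2.604) = 1.684 mol·L⁻¹.
Then C_N = (C_{M0}−C_M) − C_P = 3.406 − 1.684 = 1.722 mol·L⁻¹.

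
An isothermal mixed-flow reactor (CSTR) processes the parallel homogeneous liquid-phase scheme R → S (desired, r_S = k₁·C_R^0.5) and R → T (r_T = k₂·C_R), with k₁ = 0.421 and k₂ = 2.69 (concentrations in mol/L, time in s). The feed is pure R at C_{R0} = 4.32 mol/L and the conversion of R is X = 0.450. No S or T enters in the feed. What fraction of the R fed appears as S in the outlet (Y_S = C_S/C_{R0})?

0.0415

Exit C_R = C_{R0}(1−X) = 4.32×0.550 = 2.376 mol/L.
In a CSTR the entire volume is at exit conditions, so r_S = 0.421×2.376^0.5 = 0.6489 and r_T = 2.69×2.376 = 6.391.
Fraction of consumed R going to S: r_S/(r_S+r_T) = 0.09217.
C_S = 0.09217·C_{R0}·X = 0.09217×4.32×0.450 = 0.179 mol/L; Y_S = C_S/C_{R0} = 0.0415.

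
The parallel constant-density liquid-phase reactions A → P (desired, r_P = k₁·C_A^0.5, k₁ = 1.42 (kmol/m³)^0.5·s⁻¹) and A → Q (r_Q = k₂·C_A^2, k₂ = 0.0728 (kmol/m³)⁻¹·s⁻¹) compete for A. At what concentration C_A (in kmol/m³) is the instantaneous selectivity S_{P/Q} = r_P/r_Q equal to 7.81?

1.84 kmol/m³

S_{P/Q} = (k₁/k₂)·C_A^-1.5 ⇒ C_A = (S·k₂/k₁)^(1/(-1.5)).
= (7.81×0.0728/1.42)^(-0.6667) = (0.4004)^(-0.6667) = 1.84 kmol/m³.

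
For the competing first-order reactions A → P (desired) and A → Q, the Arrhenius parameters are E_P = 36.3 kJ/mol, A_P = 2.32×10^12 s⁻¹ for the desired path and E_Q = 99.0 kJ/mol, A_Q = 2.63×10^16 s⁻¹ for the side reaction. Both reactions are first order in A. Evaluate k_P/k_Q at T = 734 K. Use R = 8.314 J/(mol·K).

2.56

With equal orders, S_{P/Q} = k_P/k_Q = (A_P/A_Q)·exp[(E_Q−E_P)/(RT)].
(E_Q−E_P)/(RT) = (99.0−36.3)×10³/(8.314×734) = 62700/6102 = 10.27.
k_P/k_Q = (2.32×10^12/2.63×10^16)·exp(10.27) = 8.821×10^-5 × 28985 = 2.56.
Since E_P < E_Q, lowering the temperature improves selectivity toward P.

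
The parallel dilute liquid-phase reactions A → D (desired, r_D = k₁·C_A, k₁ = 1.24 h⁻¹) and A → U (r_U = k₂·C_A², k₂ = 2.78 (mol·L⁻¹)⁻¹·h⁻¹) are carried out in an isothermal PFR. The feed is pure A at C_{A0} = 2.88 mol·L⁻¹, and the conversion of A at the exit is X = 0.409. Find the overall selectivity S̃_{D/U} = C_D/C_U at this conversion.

C_A = C_{A0}(1−X) = 1.702 mol·L⁻¹.
Along a PFR/batch, dC_D/dC_A = −r_D/(r_D+r_U) = −k₁/(k₁+k₂·C_A).
Integrating from C_{A0} to C_A: C_D = (1.24/2.78)·ln[(1.24+2.78·2.88)/(1.24+2.78·1.70)] = 0.4460·ln(9.246/5.972) = 0.1950 mol·L⁻¹.
C_U = (C_{A0}−C_A)−C_D = 0.9829 mol·L⁻¹; S̃_{D/U} = 0.1950/0.9829 = 0.198.

0.198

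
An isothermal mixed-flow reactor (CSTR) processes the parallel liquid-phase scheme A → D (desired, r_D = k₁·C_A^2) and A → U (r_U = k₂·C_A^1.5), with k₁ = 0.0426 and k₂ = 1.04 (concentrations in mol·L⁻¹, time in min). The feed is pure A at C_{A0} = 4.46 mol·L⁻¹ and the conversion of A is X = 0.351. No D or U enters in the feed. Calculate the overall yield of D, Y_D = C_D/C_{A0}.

Exit C_A = C_{A0}(1−X) = 4.46×0.649 = 2.895 mol·L⁻¹.
A CSTR operates uniformly at the exit composition, giving r_D = 0.3569 and r_U = 5.122 (each k·C_A^n at C_A = 2.895).
Fraction of consumed A going to D: r_D/(r_D+r_U) = 0.06515.
C_D = 0.06515·C_{A0}·X = 0.06515×4.46×0.351 = 0.102 mol·L⁻¹; Y_D = C_D/C_{A0} = 0.0229.

0.0229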